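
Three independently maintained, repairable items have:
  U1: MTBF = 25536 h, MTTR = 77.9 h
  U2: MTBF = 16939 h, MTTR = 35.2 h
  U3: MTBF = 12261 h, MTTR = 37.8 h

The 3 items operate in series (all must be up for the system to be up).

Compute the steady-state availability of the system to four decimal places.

0.9918

A(U1) = MTBF/(MTBF+MTTR) = 25536/(25536+77.9) = 0.996959
A(U2) = MTBF/(MTBF+MTTR) = 16939/(16939+35.2) = 0.997926
A(U3) = MTBF/(MTBF+MTTR) = 12261/(12261+37.8) = 0.996927
Series availability: 0.996959 × 0.997926 × 0.996927 = 0.9918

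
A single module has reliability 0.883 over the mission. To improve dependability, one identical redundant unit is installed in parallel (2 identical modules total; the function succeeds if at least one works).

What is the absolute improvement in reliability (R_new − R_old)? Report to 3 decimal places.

0.103

R_before = 0.883
R_after = 1 − (1 − 0.883)^2 = 0.986
ΔR = 0.986 − 0.883 = 0.103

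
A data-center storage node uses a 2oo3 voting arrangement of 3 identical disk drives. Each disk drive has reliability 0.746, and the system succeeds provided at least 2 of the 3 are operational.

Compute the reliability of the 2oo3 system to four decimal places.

R = Σ_{i=2}^{3} C(3,i) p^i (1−p)^{3−i} with p = 0.746
C(3,2)·0.746^2·0.254^1 = 0.424065
C(3,3)·0.746^3·0.254^0 = 0.415161
Sum = 0.8392

0.8392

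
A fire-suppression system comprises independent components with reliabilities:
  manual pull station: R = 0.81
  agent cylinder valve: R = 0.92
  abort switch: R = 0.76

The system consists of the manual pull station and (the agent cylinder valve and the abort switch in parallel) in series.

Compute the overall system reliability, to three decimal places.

0.794

Parallel (agent cylinder valve and abort switch): 1 − (1 − 0.92000)(1 − 0.76000) = 0.98080
Series (manual pull station and [0.98080]): 0.81000 × 0.98080 = 0.794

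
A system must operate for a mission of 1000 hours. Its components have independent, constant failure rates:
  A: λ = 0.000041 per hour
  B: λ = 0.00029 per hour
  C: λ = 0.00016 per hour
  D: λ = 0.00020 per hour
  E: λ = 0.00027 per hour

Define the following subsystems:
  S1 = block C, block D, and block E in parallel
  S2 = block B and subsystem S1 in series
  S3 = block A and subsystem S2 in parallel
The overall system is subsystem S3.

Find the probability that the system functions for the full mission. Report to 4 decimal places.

0.9897

R(A) = exp(−0.000041 × 1000) = 0.959829
R(B) = exp(−0.00029 × 1000) = 0.748264
R(C) = exp(−0.00016 × 1000) = 0.852144
R(D) = exp(−0.00020 × 1000) = 0.818731
R(E) = exp(−0.00027 × 1000) = 0.763379
Parallel (C, D, and E): 1 − (1 − 0.852144)(1 − 0.818731)(1 − 0.763379) = 0.993658
Series (B and [0.993658]): 0.748264 × 0.993658 = 0.743519
Parallel (A and [0.743519]): 1 − (1 − 0.959829)(1 − 0.743519) = 0.9897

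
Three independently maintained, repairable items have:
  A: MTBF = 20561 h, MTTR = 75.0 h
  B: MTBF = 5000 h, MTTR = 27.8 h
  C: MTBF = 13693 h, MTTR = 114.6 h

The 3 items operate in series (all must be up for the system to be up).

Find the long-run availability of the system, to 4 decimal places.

0.9826

A(A) = MTBF/(MTBF+MTTR) = 20561/(20561+75.0) = 0.996366
A(B) = MTBF/(MTBF+MTTR) = 5000/(5000+27.8) = 0.994471
A(C) = MTBF/(MTBF+MTTR) = 13693/(13693+114.6) = 0.991700
Series availability: 0.996366 × 0.994471 × 0.991700 = 0.9826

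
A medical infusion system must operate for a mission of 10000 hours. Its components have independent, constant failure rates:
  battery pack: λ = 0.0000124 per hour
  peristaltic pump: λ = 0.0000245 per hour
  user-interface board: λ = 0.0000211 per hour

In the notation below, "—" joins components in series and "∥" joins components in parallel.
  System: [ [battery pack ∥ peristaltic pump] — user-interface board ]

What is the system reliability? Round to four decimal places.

R(battery pack) = exp(−0.0000124 × 10000) = 0.883380
R(peristaltic pump) = exp(−0.0000245 × 10000) = 0.782705
R(user-interface board) = exp(−0.0000211 × 10000) = 0.809774
Parallel (battery pack and peristaltic pump): 1 − (1 − 0.883380)(1 − 0.782705) = 0.974659
Series ([0.974659] and user-interface board): 0.974659 × 0.809774 = 0.7893

0.7893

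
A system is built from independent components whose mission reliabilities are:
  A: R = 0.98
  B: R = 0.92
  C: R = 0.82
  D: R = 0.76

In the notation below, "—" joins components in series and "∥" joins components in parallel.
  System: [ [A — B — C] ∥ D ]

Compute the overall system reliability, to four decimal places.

0.9374

Series (A, B, and C): 0.980000 × 0.920000 × 0.820000 = 0.739312
Parallel ([0.739312] and D): 1 − (1 − 0.739312)(1 − 0.760000) = 0.9374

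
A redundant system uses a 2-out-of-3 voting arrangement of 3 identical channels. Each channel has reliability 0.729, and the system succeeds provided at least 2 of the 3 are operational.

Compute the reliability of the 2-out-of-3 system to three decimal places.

R = Σ_{i=2}^{3} C(3,i) p^i (1−p)^{3−i} with p = 0.729
C(3,2)·0.729^2·0.271^1 = 0.43206
C(3,3)·0.729^3·0.271^0 = 0.38742
Sum = 0.819

0.819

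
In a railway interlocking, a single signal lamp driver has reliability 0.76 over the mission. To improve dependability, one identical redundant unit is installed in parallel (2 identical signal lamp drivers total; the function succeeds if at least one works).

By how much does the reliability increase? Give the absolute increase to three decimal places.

R_before = 0.76
R_after = 1 − (1 − 0.76)^2 = 0.942
ΔR = 0.942 − 0.76 = 0.182

0.182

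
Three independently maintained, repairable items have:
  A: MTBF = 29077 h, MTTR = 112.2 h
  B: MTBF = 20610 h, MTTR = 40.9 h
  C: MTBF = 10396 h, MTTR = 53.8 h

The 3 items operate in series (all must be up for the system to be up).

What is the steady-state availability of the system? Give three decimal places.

A(A) = MTBF/(MTBF+MTTR) = 29077/(29077+112.2) = 0.996156
A(B) = MTBF/(MTBF+MTTR) = 20610/(20610+40.9) = 0.998019
A(C) = MTBF/(MTBF+MTTR) = 10396/(10396+53.8) = 0.994852
Series availability: 0.996156 × 0.998019 × 0.994852 = 0.989

0.989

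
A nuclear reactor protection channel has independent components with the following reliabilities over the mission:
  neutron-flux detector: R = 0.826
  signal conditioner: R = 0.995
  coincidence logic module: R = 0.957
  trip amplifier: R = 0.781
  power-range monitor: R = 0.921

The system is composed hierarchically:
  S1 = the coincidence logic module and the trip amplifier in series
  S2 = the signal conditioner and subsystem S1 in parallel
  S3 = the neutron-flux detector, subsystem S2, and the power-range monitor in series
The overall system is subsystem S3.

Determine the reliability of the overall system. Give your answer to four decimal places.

0.7598

Series (coincidence logic module and trip amplifier): 0.957000 × 0.781000 = 0.747417
Parallel (signal conditioner and [0.747417]): 1 − (1 − 0.995000)(1 − 0.747417) = 0.998737
Series (neutron-flux detector, [0.998737], and power-range monitor): 0.826000 × 0.998737 × 0.921000 = 0.7598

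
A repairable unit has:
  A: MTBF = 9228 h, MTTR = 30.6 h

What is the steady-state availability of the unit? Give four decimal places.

A(A) = MTBF/(MTBF+MTTR) = 9228/(9228+30.6) = 0.9967

0.9967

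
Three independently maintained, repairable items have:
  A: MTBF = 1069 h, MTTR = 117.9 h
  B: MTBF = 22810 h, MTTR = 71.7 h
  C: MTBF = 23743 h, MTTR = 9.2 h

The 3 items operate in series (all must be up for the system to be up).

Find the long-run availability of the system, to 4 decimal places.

A(A) = MTBF/(MTBF+MTTR) = 1069/(1069+117.9) = 0.900666
A(B) = MTBF/(MTBF+MTTR) = 22810/(22810+71.7) = 0.996866
A(C) = MTBF/(MTBF+MTTR) = 23743/(23743+9.2) = 0.999613
Series availability: 0.900666 × 0.996866 × 0.999613 = 0.8975

0.8975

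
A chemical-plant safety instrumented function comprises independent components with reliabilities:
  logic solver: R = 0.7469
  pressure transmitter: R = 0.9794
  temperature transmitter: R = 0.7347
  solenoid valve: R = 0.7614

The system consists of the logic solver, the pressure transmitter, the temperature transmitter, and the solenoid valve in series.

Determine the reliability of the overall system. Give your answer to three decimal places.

0.409

Series (logic solver, pressure transmitter, temperature transmitter, and solenoid valve): 0.74690 × 0.97940 × 0.73470 × 0.76140 = 0.409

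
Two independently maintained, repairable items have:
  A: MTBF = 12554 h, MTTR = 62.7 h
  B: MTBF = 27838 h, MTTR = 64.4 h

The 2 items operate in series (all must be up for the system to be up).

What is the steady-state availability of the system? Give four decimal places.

A(A) = MTBF/(MTBF+MTTR) = 12554/(12554+62.7) = 0.995030
A(B) = MTBF/(MTBF+MTTR) = 27838/(27838+64.4) = 0.997692
Series availability: 0.995030 × 0.997692 = 0.9927

0.9927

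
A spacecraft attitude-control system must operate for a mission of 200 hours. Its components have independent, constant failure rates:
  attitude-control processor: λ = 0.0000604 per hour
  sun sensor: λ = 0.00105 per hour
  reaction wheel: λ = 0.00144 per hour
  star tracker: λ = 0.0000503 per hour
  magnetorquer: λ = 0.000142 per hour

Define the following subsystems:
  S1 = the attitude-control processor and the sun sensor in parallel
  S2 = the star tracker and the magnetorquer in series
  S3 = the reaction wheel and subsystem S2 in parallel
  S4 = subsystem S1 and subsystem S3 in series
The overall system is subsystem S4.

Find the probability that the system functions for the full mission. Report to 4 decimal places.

0.9883

R(attitude-control processor) = exp(−0.0000604 × 200) = 0.987993
R(sun sensor) = exp(−0.00105 × 200) = 0.810584
R(reaction wheel) = exp(−0.00144 × 200) = 0.749762
R(star tracker) = exp(−0.0000503 × 200) = 0.989990
R(magnetorquer) = exp(−0.000142 × 200) = 0.971999
Parallel (attitude-control processor and sun sensor): 1 − (1 − 0.987993)(1 − 0.810584) = 0.997726
Series (star tracker and magnetorquer): 0.989990 × 0.971999 = 0.962269
Parallel (reaction wheel and [0.962269]): 1 − (1 − 0.749762)(1 − 0.962269) = 0.990558
Series ([0.997726] and [0.990558]): 0.997726 × 0.990558 = 0.9883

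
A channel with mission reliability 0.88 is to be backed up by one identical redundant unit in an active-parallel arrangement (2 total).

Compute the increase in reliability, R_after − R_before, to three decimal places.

R_before = 0.88
R_after = 1 − (1 − 0.88)^2 = 0.986
ΔR = 0.986 − 0.88 = 0.106

0.106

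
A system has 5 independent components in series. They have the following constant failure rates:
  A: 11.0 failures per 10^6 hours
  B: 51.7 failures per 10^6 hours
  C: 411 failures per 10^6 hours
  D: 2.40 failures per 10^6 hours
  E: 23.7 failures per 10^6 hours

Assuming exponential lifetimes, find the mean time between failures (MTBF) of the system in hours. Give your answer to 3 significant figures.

Series of exponential components: λ_sys = Σ λ_i
λ_sys = 0.0000110 + 0.0000517 + 0.000411 + 0.00000240 + 0.0000237 = 4.9980e-04 /h
MTBF = 1 / λ_sys = 2000 h

2000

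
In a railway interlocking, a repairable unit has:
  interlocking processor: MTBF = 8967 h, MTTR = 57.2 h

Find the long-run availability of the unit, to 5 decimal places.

0.99366

A(interlocking processor) = MTBF/(MTBF+MTTR) = 8967/(8967+57.2) = 0.99366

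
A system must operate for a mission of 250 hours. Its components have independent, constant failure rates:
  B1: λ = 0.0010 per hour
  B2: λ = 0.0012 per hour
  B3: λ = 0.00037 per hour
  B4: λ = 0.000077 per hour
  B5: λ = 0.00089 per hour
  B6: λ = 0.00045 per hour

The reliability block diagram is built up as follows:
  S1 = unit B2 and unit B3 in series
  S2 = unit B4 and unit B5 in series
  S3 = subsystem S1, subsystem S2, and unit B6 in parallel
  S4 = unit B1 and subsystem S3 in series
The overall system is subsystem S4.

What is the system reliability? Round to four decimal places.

R(B1) = exp(−0.0010 × 250) = 0.778801
R(B2) = exp(−0.0012 × 250) = 0.740818
R(B3) = exp(−0.00037 × 250) = 0.911649
R(B4) = exp(−0.000077 × 250) = 0.980934
R(B5) = exp(−0.00089 × 250) = 0.800515
R(B6) = exp(−0.00045 × 250) = 0.893597
Series (B2 and B3): 0.740818 × 0.911649 = 0.675366
Series (B4 and B5): 0.980934 × 0.800515 = 0.785252
Parallel ([0.675366], [0.785252], and B6): 1 − (1 − 0.675366)(1 − 0.785252)(1 − 0.893597) = 0.992582
Series (B1 and [0.992582]): 0.778801 × 0.992582 = 0.7730

0.7730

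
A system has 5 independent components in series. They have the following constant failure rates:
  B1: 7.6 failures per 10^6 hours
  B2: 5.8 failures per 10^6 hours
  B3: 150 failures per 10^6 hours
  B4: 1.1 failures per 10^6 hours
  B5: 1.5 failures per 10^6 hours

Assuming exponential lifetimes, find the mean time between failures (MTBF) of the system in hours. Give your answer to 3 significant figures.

Series of exponential components: λ_sys = Σ λ_i
λ_sys = 0.0000076 + 0.0000058 + 0.00015 + 0.0000011 + 0.0000015 = 1.6600e-04 /h
MTBF = 1 / λ_sys = 6020 h

6020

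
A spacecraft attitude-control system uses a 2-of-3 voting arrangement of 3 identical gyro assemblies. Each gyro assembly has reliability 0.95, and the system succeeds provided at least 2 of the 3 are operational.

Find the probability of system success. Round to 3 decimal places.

0.993

R = Σ_{i=2}^{3} C(3,i) p^i (1−p)^{3−i} with p = 0.95
C(3,2)·0.95^2·0.05^1 = 0.13538
C(3,3)·0.95^3·0.05^0 = 0.85738
Sum = 0.993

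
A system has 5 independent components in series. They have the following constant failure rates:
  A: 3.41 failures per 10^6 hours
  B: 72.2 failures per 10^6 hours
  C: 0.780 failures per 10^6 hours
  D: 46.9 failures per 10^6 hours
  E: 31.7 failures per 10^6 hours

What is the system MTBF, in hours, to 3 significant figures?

Series of exponential components: λ_sys = Σ λ_i
λ_sys = 0.00000341 + 0.0000722 + 0.000000780 + 0.0000469 + 0.0000317 = 1.5499e-04 /h
MTBF = 1 / λ_sys = 6450 h

6450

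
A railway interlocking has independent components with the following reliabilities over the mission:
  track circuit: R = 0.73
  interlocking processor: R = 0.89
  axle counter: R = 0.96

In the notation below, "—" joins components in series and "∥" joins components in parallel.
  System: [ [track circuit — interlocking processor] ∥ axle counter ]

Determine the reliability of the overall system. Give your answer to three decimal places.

0.986

Series (track circuit and interlocking processor): 0.73000 × 0.89000 = 0.64970
Parallel ([0.64970] and axle counter): 1 − (1 − 0.64970)(1 − 0.96000) = 0.986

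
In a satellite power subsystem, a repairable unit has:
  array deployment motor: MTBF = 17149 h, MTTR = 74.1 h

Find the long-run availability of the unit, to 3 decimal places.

A(array deployment motor) = MTBF/(MTBF+MTTR) = 17149/(17149+74.1) = 0.996

0.996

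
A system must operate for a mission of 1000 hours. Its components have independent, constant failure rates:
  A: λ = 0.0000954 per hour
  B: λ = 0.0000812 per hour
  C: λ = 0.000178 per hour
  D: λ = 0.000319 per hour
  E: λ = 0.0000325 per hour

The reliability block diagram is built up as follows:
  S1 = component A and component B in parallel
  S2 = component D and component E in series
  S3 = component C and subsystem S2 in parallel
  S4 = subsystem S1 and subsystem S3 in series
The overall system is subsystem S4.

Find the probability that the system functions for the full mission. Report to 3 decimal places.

R(A) = exp(−0.0000954 × 1000) = 0.90901
R(B) = exp(−0.0000812 × 1000) = 0.92201
R(C) = exp(−0.000178 × 1000) = 0.83694
R(D) = exp(−0.000319 × 1000) = 0.72688
R(E) = exp(−0.0000325 × 1000) = 0.96802
Parallel (A and B): 1 − (1 − 0.90901)(1 − 0.92201) = 0.99290
Series (D and E): 0.72688 × 0.96802 = 0.70363
Parallel (C and [0.70363]): 1 − (1 − 0.83694)(1 − 0.70363) = 0.95167
Series ([0.99290] and [0.95167]): 0.99290 × 0.95167 = 0.945

0.945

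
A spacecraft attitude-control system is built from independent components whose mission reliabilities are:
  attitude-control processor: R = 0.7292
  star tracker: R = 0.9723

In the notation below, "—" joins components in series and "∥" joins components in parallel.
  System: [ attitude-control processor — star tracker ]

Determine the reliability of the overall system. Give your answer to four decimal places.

0.7090

Series (attitude-control processor and star tracker): 0.729200 × 0.972300 = 0.7090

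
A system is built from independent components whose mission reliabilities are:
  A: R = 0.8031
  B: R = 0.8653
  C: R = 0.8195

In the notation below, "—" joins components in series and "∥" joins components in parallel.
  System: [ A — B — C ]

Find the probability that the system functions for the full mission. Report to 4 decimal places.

0.5695

Series (A, B, and C): 0.803100 × 0.865300 × 0.819500 = 0.5695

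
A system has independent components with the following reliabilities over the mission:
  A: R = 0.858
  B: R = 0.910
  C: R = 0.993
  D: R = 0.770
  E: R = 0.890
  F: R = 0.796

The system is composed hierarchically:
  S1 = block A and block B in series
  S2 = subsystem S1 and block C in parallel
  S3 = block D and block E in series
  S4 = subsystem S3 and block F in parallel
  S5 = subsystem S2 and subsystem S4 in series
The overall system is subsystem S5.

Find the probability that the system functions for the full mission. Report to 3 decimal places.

0.934

Series (A and B): 0.85800 × 0.91000 = 0.78078
Parallel ([0.78078] and C): 1 − (1 − 0.78078)(1 − 0.99300) = 0.99847
Series (D and E): 0.77000 × 0.89000 = 0.68530
Parallel ([0.68530] and F): 1 − (1 − 0.68530)(1 − 0.79600) = 0.93580
Series ([0.99847] and [0.93580]): 0.99847 × 0.93580 = 0.934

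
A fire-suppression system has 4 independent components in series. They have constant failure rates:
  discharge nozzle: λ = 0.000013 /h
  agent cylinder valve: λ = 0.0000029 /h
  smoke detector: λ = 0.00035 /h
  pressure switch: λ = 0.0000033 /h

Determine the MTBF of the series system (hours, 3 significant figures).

2710

Series of exponential components: λ_sys = Σ λ_i
λ_sys = 0.000013 + 0.0000029 + 0.00035 + 0.0000033 = 3.6920e-04 /h
MTBF = 1 / λ_sys = 2710 h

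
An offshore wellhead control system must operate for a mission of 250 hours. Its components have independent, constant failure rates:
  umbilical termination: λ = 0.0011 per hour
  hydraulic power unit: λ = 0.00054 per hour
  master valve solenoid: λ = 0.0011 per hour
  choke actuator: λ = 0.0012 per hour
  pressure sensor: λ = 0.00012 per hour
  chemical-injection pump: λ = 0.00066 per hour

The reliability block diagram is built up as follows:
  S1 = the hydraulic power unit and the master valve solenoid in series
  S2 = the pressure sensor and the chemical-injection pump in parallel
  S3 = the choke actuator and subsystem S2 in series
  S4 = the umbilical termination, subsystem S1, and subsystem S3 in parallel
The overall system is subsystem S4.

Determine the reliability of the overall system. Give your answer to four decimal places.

R(umbilical termination) = exp(−0.0011 × 250) = 0.759572
R(hydraulic power unit) = exp(−0.00054 × 250) = 0.873716
R(master valve solenoid) = exp(−0.0011 × 250) = 0.759572
R(choke actuator) = exp(−0.0012 × 250) = 0.740818
R(pressure sensor) = exp(−0.00012 × 250) = 0.970446
R(chemical-injection pump) = exp(−0.00066 × 250) = 0.847894
Series (hydraulic power unit and master valve solenoid): 0.873716 × 0.759572 = 0.663650
Parallel (pressure sensor and chemical-injection pump): 1 − (1 − 0.970446)(1 − 0.847894) = 0.995505
Series (choke actuator and [0.995505]): 0.740818 × 0.995505 = 0.737488
Parallel (umbilical termination, [0.663650], and [0.737488]): 1 − (1 − 0.759572)(1 − 0.663650)(1 − 0.737488) = 0.9788

0.9788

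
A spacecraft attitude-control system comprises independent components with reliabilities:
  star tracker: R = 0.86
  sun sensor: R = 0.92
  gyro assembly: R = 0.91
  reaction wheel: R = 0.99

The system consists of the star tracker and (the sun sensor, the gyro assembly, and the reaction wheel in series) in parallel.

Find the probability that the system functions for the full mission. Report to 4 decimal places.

Series (sun sensor, gyro assembly, and reaction wheel): 0.920000 × 0.910000 × 0.990000 = 0.828828
Parallel (star tracker and [0.828828]): 1 − (1 − 0.860000)(1 − 0.828828) = 0.9760

0.9760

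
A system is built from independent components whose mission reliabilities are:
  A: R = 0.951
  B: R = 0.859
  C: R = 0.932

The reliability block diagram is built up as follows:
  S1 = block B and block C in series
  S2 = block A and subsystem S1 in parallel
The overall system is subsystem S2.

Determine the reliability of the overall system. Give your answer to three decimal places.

0.990

Series (B and C): 0.85900 × 0.93200 = 0.80059
Parallel (A and [0.80059]): 1 − (1 − 0.95100)(1 − 0.80059) = 0.990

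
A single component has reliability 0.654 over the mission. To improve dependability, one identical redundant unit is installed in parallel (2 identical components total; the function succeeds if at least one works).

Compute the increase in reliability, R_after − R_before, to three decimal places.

R_before = 0.654
R_after = 1 − (1 − 0.654)^2 = 0.880
ΔR = 0.880 − 0.654 = 0.226

0.226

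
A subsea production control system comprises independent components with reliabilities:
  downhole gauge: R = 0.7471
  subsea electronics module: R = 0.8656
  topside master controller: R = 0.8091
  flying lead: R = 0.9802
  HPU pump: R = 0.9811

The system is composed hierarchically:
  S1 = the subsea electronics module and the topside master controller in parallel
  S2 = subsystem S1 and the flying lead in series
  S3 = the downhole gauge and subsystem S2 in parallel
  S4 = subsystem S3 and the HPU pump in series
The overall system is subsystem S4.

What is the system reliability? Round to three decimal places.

Parallel (subsea electronics module and topside master controller): 1 − (1 − 0.86560)(1 − 0.80910) = 0.97434
Series ([0.97434] and flying lead): 0.97434 × 0.98020 = 0.95505
Parallel (downhole gauge and [0.95505]): 1 − (1 − 0.74710)(1 − 0.95505) = 0.98863
Series ([0.98863] and HPU pump): 0.98863 × 0.98110 = 0.970

0.970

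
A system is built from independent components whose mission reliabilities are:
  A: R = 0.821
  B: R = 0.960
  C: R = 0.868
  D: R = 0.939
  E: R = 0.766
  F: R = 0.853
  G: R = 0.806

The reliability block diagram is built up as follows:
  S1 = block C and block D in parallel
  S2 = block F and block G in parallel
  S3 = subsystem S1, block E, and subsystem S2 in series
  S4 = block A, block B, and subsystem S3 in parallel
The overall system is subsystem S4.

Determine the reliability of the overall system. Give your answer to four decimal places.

Parallel (C and D): 1 − (1 − 0.868000)(1 − 0.939000) = 0.991948
Parallel (F and G): 1 − (1 − 0.853000)(1 − 0.806000) = 0.971482
Series ([0.991948], E, and [0.971482]): 0.991948 × 0.766000 × 0.971482 = 0.738163
Parallel (A, B, and [0.738163]): 1 − (1 − 0.821000)(1 − 0.960000)(1 − 0.738163) = 0.9981

0.9981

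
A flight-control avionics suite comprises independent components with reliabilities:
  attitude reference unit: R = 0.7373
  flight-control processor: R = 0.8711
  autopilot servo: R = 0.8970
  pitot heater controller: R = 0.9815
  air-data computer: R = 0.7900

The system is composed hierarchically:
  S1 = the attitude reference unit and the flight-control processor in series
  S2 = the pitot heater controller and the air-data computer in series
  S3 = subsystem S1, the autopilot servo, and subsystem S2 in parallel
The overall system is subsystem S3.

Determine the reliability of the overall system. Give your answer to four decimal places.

0.9917

Series (attitude reference unit and flight-control processor): 0.737300 × 0.871100 = 0.642262
Series (pitot heater controller and air-data computer): 0.981500 × 0.790000 = 0.775385
Parallel ([0.642262], autopilot servo, and [0.775385]): 1 − (1 − 0.642262)(1 − 0.897000)(1 − 0.775385) = 0.9917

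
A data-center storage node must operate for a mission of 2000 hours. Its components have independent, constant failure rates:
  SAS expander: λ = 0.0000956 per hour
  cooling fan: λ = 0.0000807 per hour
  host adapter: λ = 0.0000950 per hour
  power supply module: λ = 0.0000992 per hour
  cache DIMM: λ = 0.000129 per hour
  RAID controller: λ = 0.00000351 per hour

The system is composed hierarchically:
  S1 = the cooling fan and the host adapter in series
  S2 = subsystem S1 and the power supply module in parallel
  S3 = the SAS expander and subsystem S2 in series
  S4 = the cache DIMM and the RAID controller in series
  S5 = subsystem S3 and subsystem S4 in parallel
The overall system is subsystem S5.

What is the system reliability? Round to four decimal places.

R(SAS expander) = exp(−0.0000956 × 2000) = 0.825967
R(cooling fan) = exp(−0.0000807 × 2000) = 0.850952
R(host adapter) = exp(−0.0000950 × 2000) = 0.826959
R(power supply module) = exp(−0.0000992 × 2000) = 0.820042
R(cache DIMM) = exp(−0.000129 × 2000) = 0.772595
R(RAID controller) = exp(−0.00000351 × 2000) = 0.993005
Series (cooling fan and host adapter): 0.850952 × 0.826959 = 0.703702
Parallel ([0.703702] and power supply module): 1 − (1 − 0.703702)(1 − 0.820042) = 0.946679
Series (SAS expander and [0.946679]): 0.825967 × 0.946679 = 0.781926
Series (cache DIMM and RAID controller): 0.772595 × 0.993005 = 0.767191
Parallel ([0.781926] and [0.767191]): 1 − (1 − 0.781926)(1 − 0.767191) = 0.9492

0.9492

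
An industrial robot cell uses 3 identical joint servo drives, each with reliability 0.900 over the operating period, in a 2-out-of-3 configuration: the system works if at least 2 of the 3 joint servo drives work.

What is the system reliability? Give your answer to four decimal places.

0.9720

R = Σ_{i=2}^{3} C(3,i) p^i (1−p)^{3−i} with p = 0.900
C(3,2)·0.900^2·0.100^1 = 0.243000
C(3,3)·0.900^3·0.100^0 = 0.729000
Sum = 0.9720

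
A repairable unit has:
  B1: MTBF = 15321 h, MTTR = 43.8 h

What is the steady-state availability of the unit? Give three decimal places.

0.997

A(B1) = MTBF/(MTBF+MTTR) = 15321/(15321+43.8) = 0.997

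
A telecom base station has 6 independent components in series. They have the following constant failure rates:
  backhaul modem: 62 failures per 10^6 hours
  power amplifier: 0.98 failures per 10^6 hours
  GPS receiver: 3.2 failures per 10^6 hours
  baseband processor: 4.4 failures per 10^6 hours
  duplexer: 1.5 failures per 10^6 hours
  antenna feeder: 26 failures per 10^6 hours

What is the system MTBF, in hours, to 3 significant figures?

Series of exponential components: λ_sys = Σ λ_i
λ_sys = 0.000062 + 0.00000098 + 0.0000032 + 0.0000044 + 0.0000015 + 0.000026 = 9.8080e-05 /h
MTBF = 1 / λ_sys = 10200 h

10200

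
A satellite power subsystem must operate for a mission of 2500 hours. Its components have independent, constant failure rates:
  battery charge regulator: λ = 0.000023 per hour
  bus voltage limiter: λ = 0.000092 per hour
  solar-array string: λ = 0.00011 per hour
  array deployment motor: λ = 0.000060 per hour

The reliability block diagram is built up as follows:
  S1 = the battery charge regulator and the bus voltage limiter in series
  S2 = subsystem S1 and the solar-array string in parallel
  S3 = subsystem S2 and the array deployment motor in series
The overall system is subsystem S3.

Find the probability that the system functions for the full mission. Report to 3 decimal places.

R(battery charge regulator) = exp(−0.000023 × 2500) = 0.94412
R(bus voltage limiter) = exp(−0.000092 × 2500) = 0.79453
R(solar-array string) = exp(−0.00011 × 2500) = 0.75957
R(array deployment motor) = exp(−0.000060 × 2500) = 0.86071
Series (battery charge regulator and bus voltage limiter): 0.94412 × 0.79453 = 0.75013
Parallel ([0.75013] and solar-array string): 1 − (1 − 0.75013)(1 − 0.75957) = 0.93992
Series ([0.93992] and array deployment motor): 0.93992 × 0.86071 = 0.809

0.809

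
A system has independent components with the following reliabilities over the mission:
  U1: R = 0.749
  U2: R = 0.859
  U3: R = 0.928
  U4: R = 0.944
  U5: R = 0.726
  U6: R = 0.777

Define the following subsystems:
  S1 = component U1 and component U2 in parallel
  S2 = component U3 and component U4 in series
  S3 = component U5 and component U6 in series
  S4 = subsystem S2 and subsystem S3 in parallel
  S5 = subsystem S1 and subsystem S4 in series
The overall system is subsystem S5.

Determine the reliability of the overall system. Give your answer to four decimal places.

0.9125

Parallel (U1 and U2): 1 − (1 − 0.749000)(1 − 0.859000) = 0.964609
Series (U3 and U4): 0.928000 × 0.944000 = 0.876032
Series (U5 and U6): 0.726000 × 0.777000 = 0.564102
Parallel ([0.876032] and [0.564102]): 1 − (1 − 0.876032)(1 − 0.564102) = 0.945963
Series ([0.964609] and [0.945963]): 0.964609 × 0.945963 = 0.9125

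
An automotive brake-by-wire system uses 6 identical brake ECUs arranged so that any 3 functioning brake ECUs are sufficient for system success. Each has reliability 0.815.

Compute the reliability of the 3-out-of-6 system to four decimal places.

R = Σ_{i=3}^{6} C(6,i) p^i (1−p)^{6−i} with p = 0.815
C(6,3)·0.815^3·0.185^3 = 0.068552
C(6,4)·0.815^4·0.185^2 = 0.226498
C(6,5)·0.815^5·0.185^1 = 0.399127
C(6,6)·0.815^6·0.185^0 = 0.293053
Sum = 0.9872

0.9872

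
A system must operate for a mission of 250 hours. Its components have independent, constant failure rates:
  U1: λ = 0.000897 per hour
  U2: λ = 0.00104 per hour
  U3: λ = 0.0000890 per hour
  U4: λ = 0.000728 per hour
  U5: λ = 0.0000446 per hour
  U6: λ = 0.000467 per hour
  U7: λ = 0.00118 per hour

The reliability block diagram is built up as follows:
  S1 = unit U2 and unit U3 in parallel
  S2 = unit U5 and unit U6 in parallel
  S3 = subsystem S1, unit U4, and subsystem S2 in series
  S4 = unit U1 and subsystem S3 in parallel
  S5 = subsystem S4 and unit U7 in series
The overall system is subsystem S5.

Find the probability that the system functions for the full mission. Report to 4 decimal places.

R(U1) = exp(−0.000897 × 250) = 0.799115
R(U2) = exp(−0.00104 × 250) = 0.771052
R(U3) = exp(−0.0000890 × 250) = 0.977996
R(U4) = exp(−0.000728 × 250) = 0.833601
R(U5) = exp(−0.0000446 × 250) = 0.988912
R(U6) = exp(−0.000467 × 250) = 0.889808
R(U7) = exp(−0.00118 × 250) = 0.744532
Parallel (U2 and U3): 1 − (1 − 0.771052)(1 − 0.977996) = 0.994962
Parallel (U5 and U6): 1 − (1 − 0.988912)(1 − 0.889808) = 0.998778
Series ([0.994962], U4, and [0.998778]): 0.994962 × 0.833601 × 0.998778 = 0.828388
Parallel (U1 and [0.828388]): 1 − (1 − 0.799115)(1 − 0.828388) = 0.965526
Series ([0.965526] and U7): 0.965526 × 0.744532 = 0.7189

0.7189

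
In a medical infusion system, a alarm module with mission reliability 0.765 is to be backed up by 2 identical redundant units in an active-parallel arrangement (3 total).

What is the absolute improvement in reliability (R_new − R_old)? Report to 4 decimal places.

0.2220

R_before = 0.765
R_after = 1 − (1 − 0.765)^3 = 0.9870
ΔR = 0.9870 − 0.765 = 0.2220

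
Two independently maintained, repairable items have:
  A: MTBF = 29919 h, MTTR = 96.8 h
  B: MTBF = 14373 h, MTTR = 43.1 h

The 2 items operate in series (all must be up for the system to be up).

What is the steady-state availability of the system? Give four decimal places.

0.9938

A(A) = MTBF/(MTBF+MTTR) = 29919/(29919+96.8) = 0.996775
A(B) = MTBF/(MTBF+MTTR) = 14373/(14373+43.1) = 0.997010
Series availability: 0.996775 × 0.997010 = 0.9938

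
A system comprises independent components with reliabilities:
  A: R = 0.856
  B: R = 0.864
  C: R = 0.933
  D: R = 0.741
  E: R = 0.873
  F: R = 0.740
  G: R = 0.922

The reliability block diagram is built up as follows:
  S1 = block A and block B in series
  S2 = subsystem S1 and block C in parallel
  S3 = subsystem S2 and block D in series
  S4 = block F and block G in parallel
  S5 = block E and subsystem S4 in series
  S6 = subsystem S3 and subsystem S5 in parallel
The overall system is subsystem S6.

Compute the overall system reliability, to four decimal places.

0.9607

Series (A and B): 0.856000 × 0.864000 = 0.739584
Parallel ([0.739584] and C): 1 − (1 − 0.739584)(1 − 0.933000) = 0.982552
Series ([0.982552] and D): 0.982552 × 0.741000 = 0.728071
Parallel (F and G): 1 − (1 − 0.740000)(1 − 0.922000) = 0.979720
Series (E and [0.979720]): 0.873000 × 0.979720 = 0.855296
Parallel ([0.728071] and [0.855296]): 1 − (1 − 0.728071)(1 − 0.855296) = 0.9607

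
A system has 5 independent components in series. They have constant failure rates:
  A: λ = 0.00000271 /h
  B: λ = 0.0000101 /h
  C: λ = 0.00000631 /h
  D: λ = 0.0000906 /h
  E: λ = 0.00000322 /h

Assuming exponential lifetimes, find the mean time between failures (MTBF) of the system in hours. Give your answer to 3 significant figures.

8850

Series of exponential components: λ_sys = Σ λ_i
λ_sys = 0.00000271 + 0.0000101 + 0.00000631 + 0.0000906 + 0.00000322 = 1.1294e-04 /h
MTBF = 1 / λ_sys = 8850 h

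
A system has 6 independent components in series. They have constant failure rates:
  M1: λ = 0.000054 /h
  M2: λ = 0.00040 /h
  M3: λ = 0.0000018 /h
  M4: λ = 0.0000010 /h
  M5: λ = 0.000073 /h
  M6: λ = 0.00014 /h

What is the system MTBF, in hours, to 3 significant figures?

Series of exponential components: λ_sys = Σ λ_i
λ_sys = 0.000054 + 0.00040 + 0.0000018 + 0.0000010 + 0.000073 + 0.00014 = 6.6980e-04 /h
MTBF = 1 / λ_sys = 1490 h

1490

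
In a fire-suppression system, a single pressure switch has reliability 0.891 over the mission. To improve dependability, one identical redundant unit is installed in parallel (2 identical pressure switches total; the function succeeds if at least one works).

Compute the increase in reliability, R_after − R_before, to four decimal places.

0.0971

R_before = 0.891
R_after = 1 − (1 − 0.891)^2 = 0.9881
ΔR = 0.9881 − 0.891 = 0.0971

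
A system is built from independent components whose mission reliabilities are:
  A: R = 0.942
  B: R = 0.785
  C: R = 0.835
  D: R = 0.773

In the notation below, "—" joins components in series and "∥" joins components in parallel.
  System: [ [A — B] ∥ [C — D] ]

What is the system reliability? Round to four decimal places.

0.9076

Series (A and B): 0.942000 × 0.785000 = 0.739470
Series (C and D): 0.835000 × 0.773000 = 0.645455
Parallel ([0.739470] and [0.645455]): 1 − (1 − 0.739470)(1 − 0.645455) = 0.9076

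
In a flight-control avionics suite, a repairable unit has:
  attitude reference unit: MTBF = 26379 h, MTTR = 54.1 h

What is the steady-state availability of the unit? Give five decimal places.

0.99795

A(attitude reference unit) = MTBF/(MTBF+MTTR) = 26379/(26379+54.1) = 0.99795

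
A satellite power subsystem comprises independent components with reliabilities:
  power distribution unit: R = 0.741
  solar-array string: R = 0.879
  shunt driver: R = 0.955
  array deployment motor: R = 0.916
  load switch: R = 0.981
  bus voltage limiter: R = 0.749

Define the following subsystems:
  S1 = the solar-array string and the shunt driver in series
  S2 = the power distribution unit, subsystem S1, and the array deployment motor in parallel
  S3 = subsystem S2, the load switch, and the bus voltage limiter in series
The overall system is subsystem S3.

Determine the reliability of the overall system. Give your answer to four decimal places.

0.7322

Series (solar-array string and shunt driver): 0.879000 × 0.955000 = 0.839445
Parallel (power distribution unit, [0.839445], and array deployment motor): 1 − (1 − 0.741000)(1 − 0.839445)(1 − 0.916000) = 0.996507
Series ([0.996507], load switch, and bus voltage limiter): 0.996507 × 0.981000 × 0.749000 = 0.7322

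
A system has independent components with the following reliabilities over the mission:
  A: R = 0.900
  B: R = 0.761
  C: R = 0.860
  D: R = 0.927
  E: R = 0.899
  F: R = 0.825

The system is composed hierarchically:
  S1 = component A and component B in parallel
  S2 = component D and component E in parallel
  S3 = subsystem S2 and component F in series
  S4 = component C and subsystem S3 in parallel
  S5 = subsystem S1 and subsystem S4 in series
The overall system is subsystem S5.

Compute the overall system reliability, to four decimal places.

0.9514

Parallel (A and B): 1 − (1 − 0.900000)(1 − 0.761000) = 0.976100
Parallel (D and E): 1 − (1 − 0.927000)(1 − 0.899000) = 0.992627
Series ([0.992627] and F): 0.992627 × 0.825000 = 0.818917
Parallel (C and [0.818917]): 1 − (1 − 0.860000)(1 − 0.818917) = 0.974648
Series ([0.976100] and [0.974648]): 0.976100 × 0.974648 = 0.9514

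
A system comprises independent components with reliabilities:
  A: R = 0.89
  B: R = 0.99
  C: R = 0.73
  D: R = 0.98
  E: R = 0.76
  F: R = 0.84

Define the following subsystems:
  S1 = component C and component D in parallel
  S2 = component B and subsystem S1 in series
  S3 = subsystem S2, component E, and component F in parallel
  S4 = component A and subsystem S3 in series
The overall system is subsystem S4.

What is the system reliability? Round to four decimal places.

Parallel (C and D): 1 − (1 − 0.730000)(1 − 0.980000) = 0.994600
Series (B and [0.994600]): 0.990000 × 0.994600 = 0.984654
Parallel ([0.984654], E, and F): 1 − (1 − 0.984654)(1 − 0.760000)(1 − 0.840000) = 0.999411
Series (A and [0.999411]): 0.890000 × 0.999411 = 0.8895

0.8895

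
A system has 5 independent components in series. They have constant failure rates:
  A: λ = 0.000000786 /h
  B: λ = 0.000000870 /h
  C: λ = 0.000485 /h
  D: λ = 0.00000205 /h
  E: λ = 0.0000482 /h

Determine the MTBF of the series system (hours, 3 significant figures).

Series of exponential components: λ_sys = Σ λ_i
λ_sys = 0.000000786 + 0.000000870 + 0.000485 + 0.00000205 + 0.0000482 = 5.3691e-04 /h
MTBF = 1 / λ_sys = 1860 h

1860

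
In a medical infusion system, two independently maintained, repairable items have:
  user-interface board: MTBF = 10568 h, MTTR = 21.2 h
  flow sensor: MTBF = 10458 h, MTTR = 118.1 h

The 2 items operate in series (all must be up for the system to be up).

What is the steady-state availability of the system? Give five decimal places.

A(user-interface board) = MTBF/(MTBF+MTTR) = 10568/(10568+21.2) = 0.997998
A(flow sensor) = MTBF/(MTBF+MTTR) = 10458/(10458+118.1) = 0.988833
Series availability: 0.997998 × 0.988833 = 0.98685

0.98685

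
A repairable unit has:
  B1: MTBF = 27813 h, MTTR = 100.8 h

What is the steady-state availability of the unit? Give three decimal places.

A(B1) = MTBF/(MTBF+MTTR) = 27813/(27813+100.8) = 0.996

0.996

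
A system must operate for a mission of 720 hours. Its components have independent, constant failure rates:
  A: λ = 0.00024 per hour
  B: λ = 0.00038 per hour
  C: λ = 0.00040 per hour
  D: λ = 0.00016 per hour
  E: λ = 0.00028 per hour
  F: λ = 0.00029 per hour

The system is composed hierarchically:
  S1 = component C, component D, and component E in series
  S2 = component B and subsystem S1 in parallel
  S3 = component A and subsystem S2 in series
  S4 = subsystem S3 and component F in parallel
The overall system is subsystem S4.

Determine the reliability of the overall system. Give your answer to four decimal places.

0.9529

R(A) = exp(−0.00024 × 720) = 0.841306
R(B) = exp(−0.00038 × 720) = 0.760636
R(C) = exp(−0.00040 × 720) = 0.749762
R(D) = exp(−0.00016 × 720) = 0.891188
R(E) = exp(−0.00028 × 720) = 0.817422
R(F) = exp(−0.00029 × 720) = 0.811558
Series (C, D, and E): 0.749762 × 0.891188 × 0.817422 = 0.546184
Parallel (B and [0.546184]): 1 − (1 − 0.760636)(1 − 0.546184) = 0.891373
Series (A and [0.891373]): 0.841306 × 0.891373 = 0.749917
Parallel ([0.749917] and F): 1 − (1 − 0.749917)(1 − 0.811558) = 0.9529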